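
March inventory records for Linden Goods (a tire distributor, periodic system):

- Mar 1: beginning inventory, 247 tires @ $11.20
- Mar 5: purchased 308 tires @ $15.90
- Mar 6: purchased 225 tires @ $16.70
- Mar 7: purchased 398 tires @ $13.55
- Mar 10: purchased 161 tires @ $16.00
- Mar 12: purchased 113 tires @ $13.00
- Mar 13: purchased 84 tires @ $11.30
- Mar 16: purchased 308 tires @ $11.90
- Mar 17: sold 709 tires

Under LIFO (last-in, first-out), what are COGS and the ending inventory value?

Mar 17, 709 sold [LIFO — newest first]: 308 @ $11.90 + 84 @ $11.30 + 113 @ $13.00 + 161 @ $16.00 + 43 @ $13.55 = $9,242.05
Ending inventory: 247 @ $11.20 + 308 @ $15.90 + 225 @ $16.70 + 355 @ $13.55 = $16,231.35

COGS = $9,242.05; ending inventory = $16,231.35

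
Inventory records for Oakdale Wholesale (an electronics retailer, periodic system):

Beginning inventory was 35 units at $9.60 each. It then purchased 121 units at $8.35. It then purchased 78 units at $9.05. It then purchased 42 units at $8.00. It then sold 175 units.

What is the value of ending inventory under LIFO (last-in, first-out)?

Ending inventory = $887.10

Sale 1 (175) [LIFO — newest first]: 42 @ $8.00 + 78 @ $9.05 + 55 @ $8.35 = $1,501.15
Ending inventory: 35 @ $9.60 + 66 @ $8.35 = $887.10
Check: goods available $2,388.25 = COGS $1,501.15 + ending $887.10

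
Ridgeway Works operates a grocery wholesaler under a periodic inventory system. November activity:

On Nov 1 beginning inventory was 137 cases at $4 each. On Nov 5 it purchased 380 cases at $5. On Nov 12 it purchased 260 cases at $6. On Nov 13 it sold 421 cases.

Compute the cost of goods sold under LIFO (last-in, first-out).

Nov 13, 421 sold [LIFO — newest first]: 260 @ $6 + 161 @ $5 = $2,365
Ending inventory: 137 @ $4 + 219 @ $5 = $1,643

COGS = $2,365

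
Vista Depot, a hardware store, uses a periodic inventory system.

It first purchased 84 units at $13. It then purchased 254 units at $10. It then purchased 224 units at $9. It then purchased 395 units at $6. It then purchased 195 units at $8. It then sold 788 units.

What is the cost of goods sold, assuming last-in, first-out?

Sale 1 (788) [LIFO — newest first]: 195 @ $8 + 395 @ $6 + 198 @ $9 = $5,712
Ending inventory: 84 @ $13 + 254 @ $10 + 26 @ $9 = $3,866
Check: goods available $9,578 = COGS $5,712 + ending $3,866

COGS = $5,712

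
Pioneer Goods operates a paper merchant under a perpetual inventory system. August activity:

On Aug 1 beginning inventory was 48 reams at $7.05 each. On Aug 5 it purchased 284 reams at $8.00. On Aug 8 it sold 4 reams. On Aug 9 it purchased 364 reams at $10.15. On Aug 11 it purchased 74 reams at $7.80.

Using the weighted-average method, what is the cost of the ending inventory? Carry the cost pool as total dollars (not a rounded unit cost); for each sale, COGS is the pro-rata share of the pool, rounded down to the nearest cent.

After Aug 1: 48 on hand, pool $338.40 (≈ $7.0500 each)
After Aug 5: 332 on hand, pool $2,610.40 (≈ $7.8627 each)
Aug 8, sell 4: 4/332 × $2,610.40 → $31.45
After Aug 9: 692 on hand, pool $6,273.55 (≈ $9.0658 each)
After Aug 11: 766 on hand, pool $6,850.75 (≈ $8.9435 each)
Ending inventory (cost pool remaining) = $6,850.75
Check: goods available $6,882.20 = COGS $31.45 + ending $6,850.75

Ending inventory = $6,850.75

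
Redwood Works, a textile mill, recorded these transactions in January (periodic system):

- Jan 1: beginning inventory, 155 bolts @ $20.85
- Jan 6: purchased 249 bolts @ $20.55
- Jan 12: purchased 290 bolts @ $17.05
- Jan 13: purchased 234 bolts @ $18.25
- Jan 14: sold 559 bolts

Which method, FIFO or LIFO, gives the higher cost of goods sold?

FIFO

FIFO COGS: 155 @ $20.85 + 249 @ $20.55 + 155 @ $17.05 = $10,991.45
LIFO COGS: 234 @ $18.25 + 290 @ $17.05 + 35 @ $20.55 = $9,934.25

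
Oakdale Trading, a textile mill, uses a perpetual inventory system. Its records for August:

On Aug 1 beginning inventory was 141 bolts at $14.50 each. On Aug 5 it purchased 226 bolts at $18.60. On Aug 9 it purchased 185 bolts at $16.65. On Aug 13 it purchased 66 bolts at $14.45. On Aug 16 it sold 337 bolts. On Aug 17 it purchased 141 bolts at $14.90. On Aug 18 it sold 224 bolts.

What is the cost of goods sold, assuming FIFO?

Aug 16, 337 sold [FIFO — oldest first]: 141 @ $14.50 + 196 @ $18.60 = $5,690.10
Aug 18, 224 sold [FIFO — oldest first]: 30 @ $18.60 + 185 @ $16.65 + 9 @ $14.45 = $3,768.30
Total COGS = $5,690.10 + $3,768.30 = $9,458.40
Ending inventory: 57 @ $14.45 + 141 @ $14.90 = $2,924.55

COGS = $9,458.40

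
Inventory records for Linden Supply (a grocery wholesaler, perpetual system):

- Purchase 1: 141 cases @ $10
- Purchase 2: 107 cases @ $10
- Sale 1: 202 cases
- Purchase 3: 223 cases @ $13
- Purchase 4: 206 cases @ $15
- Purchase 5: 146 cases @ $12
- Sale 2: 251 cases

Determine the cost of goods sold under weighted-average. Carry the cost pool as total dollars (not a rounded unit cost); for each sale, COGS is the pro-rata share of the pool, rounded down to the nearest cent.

COGS = $5,334.73

After Purchase 1: 141 on hand, pool $1,410.00 (≈ $10.0000 each)
After Purchase 2: 248 on hand, pool $2,480.00 (≈ $10.0000 each)
Sale 1, sell 202: 202/248 × $2,480.00 → $2,020.00
After Purchase 3: 269 on hand, pool $3,359.00 (≈ $12.4870 each)
After Purchase 4: 475 on hand, pool $6,449.00 (≈ $13.5768 each)
After Purchase 5: 621 on hand, pool $8,201.00 (≈ $13.2061 each)
Sale 2, sell 251: 251/621 × $8,201.00 → $3,314.73
Total COGS = $2,020.00 + $3,314.73 = $5,334.73
Ending inventory (cost pool remaining) = $4,886.27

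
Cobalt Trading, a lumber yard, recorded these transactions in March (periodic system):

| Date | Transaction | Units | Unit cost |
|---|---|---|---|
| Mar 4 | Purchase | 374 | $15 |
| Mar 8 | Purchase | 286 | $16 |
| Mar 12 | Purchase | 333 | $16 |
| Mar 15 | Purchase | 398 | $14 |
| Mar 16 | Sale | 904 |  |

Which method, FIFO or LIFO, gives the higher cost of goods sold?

FIFO COGS: 374 @ $15 + 286 @ $16 + 244 @ $16 = $14,090
LIFO COGS: 398 @ $14 + 333 @ $16 + 173 @ $16 = $13,668

FIFO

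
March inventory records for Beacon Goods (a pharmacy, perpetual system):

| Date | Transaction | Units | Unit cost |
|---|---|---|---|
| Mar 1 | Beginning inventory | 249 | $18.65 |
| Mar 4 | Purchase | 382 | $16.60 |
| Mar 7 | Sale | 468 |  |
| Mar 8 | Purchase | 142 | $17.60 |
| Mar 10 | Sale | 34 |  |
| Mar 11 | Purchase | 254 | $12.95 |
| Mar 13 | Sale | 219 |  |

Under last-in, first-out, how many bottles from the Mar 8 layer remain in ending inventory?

Mar 7, 468 sold [LIFO — newest first]: 382 @ $16.60 + 86 @ $18.65 = $7,945.10
Mar 10, 34 sold [LIFO — newest first]: 34 @ $17.60 = $598.40
Mar 13, 219 sold [LIFO — newest first]: 219 @ $12.95 = $2,836.05
Total COGS = $7,945.10 + $598.40 + $2,836.05 = $11,379.55
Ending inventory: 163 @ $18.65 + 108 @ $17.60 + 35 @ $12.95 = $5,394.00
Check: goods available $16,773.55 = COGS $11,379.55 + ending $5,394.00

108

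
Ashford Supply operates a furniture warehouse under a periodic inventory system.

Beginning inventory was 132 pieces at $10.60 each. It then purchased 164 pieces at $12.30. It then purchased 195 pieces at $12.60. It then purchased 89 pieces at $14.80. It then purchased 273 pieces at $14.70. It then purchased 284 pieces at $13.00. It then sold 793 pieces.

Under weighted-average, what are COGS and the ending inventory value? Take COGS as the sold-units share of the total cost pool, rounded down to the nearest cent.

COGS = $10,388.99; ending inventory = $4,506.71

Sale 1, sell 793: 793/1137 × $14,895.70 → $10,388.99
Ending inventory (cost pool remaining) = $4,506.71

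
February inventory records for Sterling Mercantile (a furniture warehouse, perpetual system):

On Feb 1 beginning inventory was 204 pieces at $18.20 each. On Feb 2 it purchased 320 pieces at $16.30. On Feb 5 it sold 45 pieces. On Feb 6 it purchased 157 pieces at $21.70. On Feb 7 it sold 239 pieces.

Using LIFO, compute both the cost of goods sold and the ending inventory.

COGS = $5,477.00; ending inventory = $6,858.70

Feb 5, 45 sold [LIFO — newest first]: 45 @ $16.30 = $733.50
Feb 7, 239 sold [LIFO — newest first]: 157 @ $21.70 + 82 @ $16.30 = $4,743.50
Total COGS = $733.50 + $4,743.50 = $5,477.00
Ending inventory: 204 @ $18.20 + 193 @ $16.30 = $6,858.70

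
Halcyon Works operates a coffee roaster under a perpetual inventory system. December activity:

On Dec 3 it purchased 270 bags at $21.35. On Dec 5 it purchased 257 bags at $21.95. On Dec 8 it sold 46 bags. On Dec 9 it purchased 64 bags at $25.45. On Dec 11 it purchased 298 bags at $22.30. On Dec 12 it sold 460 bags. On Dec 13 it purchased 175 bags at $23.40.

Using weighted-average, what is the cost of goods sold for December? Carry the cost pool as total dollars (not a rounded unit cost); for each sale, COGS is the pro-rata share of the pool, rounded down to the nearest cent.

COGS = $11,191.01

After Dec 3: 270 on hand, pool $5,764.50 (≈ $21.3500 each)
After Dec 5: 527 on hand, pool $11,405.65 (≈ $21.6426 each)
Dec 8, sell 46: 46/527 × $11,405.65 → $995.55
After Dec 9: 545 on hand, pool $12,038.90 (≈ $22.0897 each)
After Dec 11: 843 on hand, pool $18,684.30 (≈ $22.1641 each)
Dec 12, sell 460: 460/843 × $18,684.30 → $10,195.46
After Dec 13: 558 on hand, pool $12,583.84 (≈ $22.5517 each)
Total COGS = $995.55 + $10,195.46 = $11,191.01
Ending inventory (cost pool remaining) = $12,583.84
Check: goods available $23,774.85 = COGS $11,191.01 + ending $12,583.84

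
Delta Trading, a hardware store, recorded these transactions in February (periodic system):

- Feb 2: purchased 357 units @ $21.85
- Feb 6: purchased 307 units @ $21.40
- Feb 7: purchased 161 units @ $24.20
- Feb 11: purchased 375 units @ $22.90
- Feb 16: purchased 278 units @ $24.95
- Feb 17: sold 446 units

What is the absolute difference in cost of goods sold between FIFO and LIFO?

$1,078.25

FIFO COGS: 357 @ $21.85 + 89 @ $21.40 = $9,705.05
LIFO COGS: 278 @ $24.95 + 168 @ $22.90 = $10,783.30
Difference = |$9,705.05 − $10,783.30| = $1,078.25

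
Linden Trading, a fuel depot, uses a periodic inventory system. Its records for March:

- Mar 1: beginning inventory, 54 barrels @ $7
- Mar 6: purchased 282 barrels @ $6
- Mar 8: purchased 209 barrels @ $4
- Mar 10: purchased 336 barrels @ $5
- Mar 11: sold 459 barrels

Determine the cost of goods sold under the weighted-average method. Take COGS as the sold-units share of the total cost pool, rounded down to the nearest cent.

Mar 11, sell 459: 459/881 × $4,586.00 → $2,389.30
Ending inventory (cost pool remaining) = $2,196.70

COGS = $2,389.30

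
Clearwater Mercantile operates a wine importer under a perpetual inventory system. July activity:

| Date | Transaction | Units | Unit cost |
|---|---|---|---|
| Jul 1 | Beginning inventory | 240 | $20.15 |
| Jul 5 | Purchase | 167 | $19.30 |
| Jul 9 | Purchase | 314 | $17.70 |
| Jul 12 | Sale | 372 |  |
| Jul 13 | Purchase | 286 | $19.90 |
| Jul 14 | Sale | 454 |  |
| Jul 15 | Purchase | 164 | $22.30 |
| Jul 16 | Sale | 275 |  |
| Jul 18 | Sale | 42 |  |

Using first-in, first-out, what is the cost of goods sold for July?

Jul 12, 372 sold [FIFO — oldest first]: 240 @ $20.15 + 132 @ $19.30 = $7,383.60
Jul 14, 454 sold [FIFO — oldest first]: 35 @ $19.30 + 314 @ $17.70 + 105 @ $19.90 = $8,322.80
Jul 16, 275 sold [FIFO — oldest first]: 181 @ $19.90 + 94 @ $22.30 = $5,698.10
Jul 18, 42 sold [FIFO — oldest first]: 42 @ $22.30 = $936.60
Total COGS = $7,383.60 + $8,322.80 + $5,698.10 + $936.60 = $22,341.10
Ending inventory: 28 @ $22.30 = $624.40
Check: goods available $22,965.50 = COGS $22,341.10 + ending $624.40

COGS = $22,341.10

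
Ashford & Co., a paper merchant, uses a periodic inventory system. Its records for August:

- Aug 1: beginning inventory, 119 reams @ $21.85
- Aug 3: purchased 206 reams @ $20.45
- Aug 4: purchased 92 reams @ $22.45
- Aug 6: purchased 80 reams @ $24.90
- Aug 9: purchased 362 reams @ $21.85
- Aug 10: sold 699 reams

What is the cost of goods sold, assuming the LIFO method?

COGS = $15,341.35

Aug 10, 699 sold [LIFO — newest first]: 362 @ $21.85 + 80 @ $24.90 + 92 @ $22.45 + 165 @ $20.45 = $15,341.35
Ending inventory: 119 @ $21.85 + 41 @ $20.45 = $3,438.60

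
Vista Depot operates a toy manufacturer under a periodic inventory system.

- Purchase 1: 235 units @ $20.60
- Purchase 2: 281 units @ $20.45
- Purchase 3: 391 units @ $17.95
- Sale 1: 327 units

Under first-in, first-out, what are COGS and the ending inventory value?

Sale 1 (327) [FIFO — oldest first]: 235 @ $20.60 + 92 @ $20.45 = $6,722.40
Ending inventory: 189 @ $20.45 + 391 @ $17.95 = $10,883.50

COGS = $6,722.40; ending inventory = $10,883.50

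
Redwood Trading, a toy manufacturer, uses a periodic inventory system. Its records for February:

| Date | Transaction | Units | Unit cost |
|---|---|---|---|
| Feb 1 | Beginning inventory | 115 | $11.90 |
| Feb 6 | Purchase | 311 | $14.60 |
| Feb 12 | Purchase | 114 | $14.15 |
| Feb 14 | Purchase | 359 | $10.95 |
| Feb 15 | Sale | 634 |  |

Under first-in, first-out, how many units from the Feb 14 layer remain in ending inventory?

Feb 15, 634 sold [FIFO — oldest first]: 115 @ $11.90 + 311 @ $14.60 + 114 @ $14.15 + 94 @ $10.95 = $8,551.50
Ending inventory: 265 @ $10.95 = $2,901.75
Check: goods available $11,453.25 = COGS $8,551.50 + ending $2,901.75

265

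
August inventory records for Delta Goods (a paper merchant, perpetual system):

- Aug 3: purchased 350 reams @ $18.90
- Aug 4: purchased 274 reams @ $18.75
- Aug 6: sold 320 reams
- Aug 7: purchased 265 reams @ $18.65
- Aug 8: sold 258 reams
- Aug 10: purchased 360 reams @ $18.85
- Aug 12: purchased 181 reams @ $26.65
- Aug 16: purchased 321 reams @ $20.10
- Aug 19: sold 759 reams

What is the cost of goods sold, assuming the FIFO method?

Aug 6, 320 sold [FIFO — oldest first]: 320 @ $18.90 = $6,048.00
Aug 8, 258 sold [FIFO — oldest first]: 30 @ $18.90 + 228 @ $18.75 = $4,842.00
Aug 19, 759 sold [FIFO — oldest first]: 46 @ $18.75 + 265 @ $18.65 + 360 @ $18.85 + 88 @ $26.65 = $14,935.95
Total COGS = $6,048.00 + $4,842.00 + $14,935.95 = $25,825.95
Ending inventory: 93 @ $26.65 + 321 @ $20.10 = $8,930.55

COGS = $25,825.95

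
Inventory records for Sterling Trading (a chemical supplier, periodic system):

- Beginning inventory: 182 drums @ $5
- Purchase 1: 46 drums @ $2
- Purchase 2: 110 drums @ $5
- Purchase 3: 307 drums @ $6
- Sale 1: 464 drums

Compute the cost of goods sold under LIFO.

Sale 1 (464) [LIFO — newest first]: 307 @ $6 + 110 @ $5 + 46 @ $2 + 1 @ $5 = $2,489
Ending inventory: 181 @ $5 = $905

COGS = $2,489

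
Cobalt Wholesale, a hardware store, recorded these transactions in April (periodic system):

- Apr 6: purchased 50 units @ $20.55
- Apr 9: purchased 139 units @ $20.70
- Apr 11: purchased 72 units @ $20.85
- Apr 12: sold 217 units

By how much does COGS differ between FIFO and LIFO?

$13.20

FIFO COGS: 50 @ $20.55 + 139 @ $20.70 + 28 @ $20.85 = $4,488.60
LIFO COGS: 72 @ $20.85 + 139 @ $20.70 + 6 @ $20.55 = $4,501.80
Difference = |$4,488.60 − $4,501.80| = $13.20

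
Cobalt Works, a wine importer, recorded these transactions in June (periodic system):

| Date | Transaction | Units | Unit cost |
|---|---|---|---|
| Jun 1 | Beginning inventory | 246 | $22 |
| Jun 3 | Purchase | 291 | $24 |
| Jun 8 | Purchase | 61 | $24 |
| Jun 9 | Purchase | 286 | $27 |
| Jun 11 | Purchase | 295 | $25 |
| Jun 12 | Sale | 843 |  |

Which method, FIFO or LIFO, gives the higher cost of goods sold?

LIFO

FIFO COGS: 246 @ $22 + 291 @ $24 + 61 @ $24 + 245 @ $27 = $20,475
LIFO COGS: 295 @ $25 + 286 @ $27 + 61 @ $24 + 201 @ $24 = $21,385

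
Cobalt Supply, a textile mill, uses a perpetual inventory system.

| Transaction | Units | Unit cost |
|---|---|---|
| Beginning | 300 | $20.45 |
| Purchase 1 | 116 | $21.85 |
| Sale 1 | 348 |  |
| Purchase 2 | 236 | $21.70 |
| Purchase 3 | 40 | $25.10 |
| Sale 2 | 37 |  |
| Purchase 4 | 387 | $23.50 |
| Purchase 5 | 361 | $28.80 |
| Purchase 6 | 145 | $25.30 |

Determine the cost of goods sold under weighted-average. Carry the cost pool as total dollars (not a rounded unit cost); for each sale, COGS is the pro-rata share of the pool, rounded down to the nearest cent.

COGS = $8,063.69

After Beginning: 300 on hand, pool $6,135.00 (≈ $20.4500 each)
After Purchase 1: 416 on hand, pool $8,669.60 (≈ $20.8404 each)
Sale 1, sell 348: 348/416 × $8,669.60 → $7,252.45
After Purchase 2: 304 on hand, pool $6,538.35 (≈ $21.5077 each)
After Purchase 3: 344 on hand, pool $7,542.35 (≈ $21.9254 each)
Sale 2, sell 37: 37/344 × $7,542.35 → $811.24
After Purchase 4: 694 on hand, pool $15,825.61 (≈ $22.8035 each)
After Purchase 5: 1055 on hand, pool $26,222.41 (≈ $24.8554 each)
After Purchase 6: 1200 on hand, pool $29,890.91 (≈ $24.9091 each)
Total COGS = $7,252.45 + $811.24 = $8,063.69
Ending inventory (cost pool remaining) = $29,890.91
Check: goods available $37,954.60 = COGS $8,063.69 + ending $29,890.91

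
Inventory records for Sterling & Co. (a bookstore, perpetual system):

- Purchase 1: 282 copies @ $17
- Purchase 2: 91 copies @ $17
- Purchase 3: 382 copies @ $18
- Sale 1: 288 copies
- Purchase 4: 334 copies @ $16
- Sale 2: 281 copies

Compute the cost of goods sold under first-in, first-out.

Sale 1 (288) [FIFO — oldest first]: 282 @ $17 + 6 @ $17 = $4,896
Sale 2 (281) [FIFO — oldest first]: 85 @ $17 + 196 @ $18 = $4,973
Total COGS = $4,896 + $4,973 = $9,869
Ending inventory: 186 @ $18 + 334 @ $16 = $8,692
Check: goods available $18,561 = COGS $9,869 + ending $8,692

COGS = $9,869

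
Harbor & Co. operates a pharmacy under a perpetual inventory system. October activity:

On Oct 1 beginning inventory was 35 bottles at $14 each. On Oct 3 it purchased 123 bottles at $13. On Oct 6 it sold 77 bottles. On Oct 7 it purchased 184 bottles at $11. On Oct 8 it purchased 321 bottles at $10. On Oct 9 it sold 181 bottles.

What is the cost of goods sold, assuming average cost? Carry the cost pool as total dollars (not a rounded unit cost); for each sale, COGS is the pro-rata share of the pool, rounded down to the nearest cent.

After Oct 1: 35 on hand, pool $490.00 (≈ $14.0000 each)
After Oct 3: 158 on hand, pool $2,089.00 (≈ $13.2215 each)
Oct 6, sell 77: 77/158 × $2,089.00 → $1,018.05
After Oct 7: 265 on hand, pool $3,094.95 (≈ $11.6791 each)
After Oct 8: 586 on hand, pool $6,304.95 (≈ $10.7593 each)
Oct 9, sell 181: 181/586 × $6,304.95 → $1,947.43
Total COGS = $1,018.05 + $1,947.43 = $2,965.48
Ending inventory (cost pool remaining) = $4,357.52

COGS = $2,965.48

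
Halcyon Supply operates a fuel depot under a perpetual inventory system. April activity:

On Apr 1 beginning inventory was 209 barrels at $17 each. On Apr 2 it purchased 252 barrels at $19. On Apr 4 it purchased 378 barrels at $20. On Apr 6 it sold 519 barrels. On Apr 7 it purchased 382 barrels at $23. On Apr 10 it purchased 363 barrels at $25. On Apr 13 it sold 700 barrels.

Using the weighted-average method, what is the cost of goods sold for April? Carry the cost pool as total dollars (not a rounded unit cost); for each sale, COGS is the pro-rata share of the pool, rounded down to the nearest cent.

COGS = $25,562.09

After Apr 1: 209 on hand, pool $3,553.00 (≈ $17.0000 each)
After Apr 2: 461 on hand, pool $8,341.00 (≈ $18.0933 each)
After Apr 4: 839 on hand, pool $15,901.00 (≈ $18.9523 each)
Apr 6, sell 519: 519/839 × $15,901.00 → $9,836.25
After Apr 7: 702 on hand, pool $14,850.75 (≈ $21.1549 each)
After Apr 10: 1065 on hand, pool $23,925.75 (≈ $22.4655 each)
Apr 13, sell 700: 700/1065 × $23,925.75 → $15,725.84
Total COGS = $9,836.25 + $15,725.84 = $25,562.09
Ending inventory (cost pool remaining) = $8,199.91
Check: goods available $33,762.00 = COGS $25,562.09 + ending $8,199.91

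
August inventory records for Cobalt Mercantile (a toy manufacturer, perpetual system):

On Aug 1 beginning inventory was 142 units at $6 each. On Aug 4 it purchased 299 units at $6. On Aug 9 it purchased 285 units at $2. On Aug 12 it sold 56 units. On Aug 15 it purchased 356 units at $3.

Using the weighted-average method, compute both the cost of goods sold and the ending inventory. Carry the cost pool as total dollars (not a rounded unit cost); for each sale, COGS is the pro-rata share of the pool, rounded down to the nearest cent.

COGS = $248.06; ending inventory = $4,035.94

After Aug 1: 142 on hand, pool $852.00 (≈ $6.0000 each)
After Aug 4: 441 on hand, pool $2,646.00 (≈ $6.0000 each)
After Aug 9: 726 on hand, pool $3,216.00 (≈ $4.4298 each)
Aug 12, sell 56: 56/726 × $3,216.00 → $248.06
After Aug 15: 1026 on hand, pool $4,035.94 (≈ $3.9337 each)
Ending inventory (cost pool remaining) = $4,035.94
Check: goods available $4,284.00 = COGS $248.06 + ending $4,035.94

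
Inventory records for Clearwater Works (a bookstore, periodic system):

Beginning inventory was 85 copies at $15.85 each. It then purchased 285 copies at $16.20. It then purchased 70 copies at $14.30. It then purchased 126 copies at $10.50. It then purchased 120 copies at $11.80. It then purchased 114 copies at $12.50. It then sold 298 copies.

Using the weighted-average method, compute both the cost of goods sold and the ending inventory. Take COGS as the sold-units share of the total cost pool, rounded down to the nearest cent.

COGS = $4,145.64; ending inventory = $6,983.61

Sale 1, sell 298: 298/800 × $11,129.25 → $4,145.64
Ending inventory (cost pool remaining) = $6,983.61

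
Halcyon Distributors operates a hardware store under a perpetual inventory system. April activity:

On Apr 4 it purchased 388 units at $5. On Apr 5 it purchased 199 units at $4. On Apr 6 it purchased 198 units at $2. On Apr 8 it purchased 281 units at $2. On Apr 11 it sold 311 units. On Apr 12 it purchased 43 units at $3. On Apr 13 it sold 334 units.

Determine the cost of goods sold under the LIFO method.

COGS = $1,579

Apr 11, 311 sold [LIFO — newest first]: 281 @ $2 + 30 @ $2 = $622
Apr 13, 334 sold [LIFO — newest first]: 43 @ $3 + 168 @ $2 + 123 @ $4 = $957
Total COGS = $622 + $957 = $1,579
Ending inventory: 388 @ $5 + 76 @ $4 = $2,244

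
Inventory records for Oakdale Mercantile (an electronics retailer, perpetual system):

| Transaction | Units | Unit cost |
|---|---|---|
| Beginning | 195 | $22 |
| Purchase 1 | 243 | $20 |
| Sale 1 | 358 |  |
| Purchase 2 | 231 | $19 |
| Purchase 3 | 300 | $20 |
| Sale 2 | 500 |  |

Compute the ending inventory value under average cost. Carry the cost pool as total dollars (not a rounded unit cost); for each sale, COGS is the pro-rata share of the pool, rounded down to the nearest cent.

Ending inventory = $2,190.98

After Beginning: 195 on hand, pool $4,290.00 (≈ $22.0000 each)
After Purchase 1: 438 on hand, pool $9,150.00 (≈ $20.8904 each)
Sale 1, sell 358: 358/438 × $9,150.00 → $7,478.76
After Purchase 2: 311 on hand, pool $6,060.24 (≈ $19.4863 each)
After Purchase 3: 611 on hand, pool $12,060.24 (≈ $19.7385 each)
Sale 2, sell 500: 500/611 × $12,060.24 → $9,869.26
Total COGS = $7,478.76 + $9,869.26 = $17,348.02
Ending inventory (cost pool remaining) = $2,190.98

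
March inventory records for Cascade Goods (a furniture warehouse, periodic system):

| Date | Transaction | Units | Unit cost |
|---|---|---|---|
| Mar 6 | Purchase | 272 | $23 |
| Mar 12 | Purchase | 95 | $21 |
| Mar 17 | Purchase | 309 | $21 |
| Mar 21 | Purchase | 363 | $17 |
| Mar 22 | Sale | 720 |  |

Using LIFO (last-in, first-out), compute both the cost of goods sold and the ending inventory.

COGS = $13,668; ending inventory = $7,243

Mar 22, 720 sold [LIFO — newest first]: 363 @ $17 + 309 @ $21 + 48 @ $21 = $13,668
Ending inventory: 272 @ $23 + 47 @ $21 = $7,243
Check: goods available $20,911 = COGS $13,668 + ending $7,243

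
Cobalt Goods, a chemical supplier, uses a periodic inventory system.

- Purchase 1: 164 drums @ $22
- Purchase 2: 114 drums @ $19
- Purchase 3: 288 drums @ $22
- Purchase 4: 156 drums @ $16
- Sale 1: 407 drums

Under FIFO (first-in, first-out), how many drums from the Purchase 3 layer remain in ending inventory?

Sale 1 (407) [FIFO — oldest first]: 164 @ $22 + 114 @ $19 + 129 @ $22 = $8,612
Ending inventory: 159 @ $22 + 156 @ $16 = $5,994

159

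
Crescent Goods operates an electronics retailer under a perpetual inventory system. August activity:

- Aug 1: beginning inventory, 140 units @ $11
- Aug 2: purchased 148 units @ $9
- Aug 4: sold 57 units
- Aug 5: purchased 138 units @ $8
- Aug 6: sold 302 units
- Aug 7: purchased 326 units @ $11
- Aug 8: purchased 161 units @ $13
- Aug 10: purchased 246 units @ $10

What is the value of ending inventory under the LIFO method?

Aug 4, 57 sold [LIFO — newest first]: 57 @ $9 = $513
Aug 6, 302 sold [LIFO — newest first]: 138 @ $8 + 91 @ $9 + 73 @ $11 = $2,726
Total COGS = $513 + $2,726 = $3,239
Ending inventory: 67 @ $11 + 326 @ $11 + 161 @ $13 + 246 @ $10 = $8,876
Check: goods available $12,115 = COGS $3,239 + ending $8,876

Ending inventory = $8,876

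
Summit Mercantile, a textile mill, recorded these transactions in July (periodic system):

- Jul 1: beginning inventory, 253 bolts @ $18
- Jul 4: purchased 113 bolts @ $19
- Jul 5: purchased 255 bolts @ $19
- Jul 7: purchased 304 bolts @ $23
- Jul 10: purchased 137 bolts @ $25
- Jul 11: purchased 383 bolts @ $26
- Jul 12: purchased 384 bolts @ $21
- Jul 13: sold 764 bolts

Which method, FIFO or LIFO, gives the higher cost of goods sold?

LIFO

FIFO COGS: 253 @ $18 + 113 @ $19 + 255 @ $19 + 143 @ $23 = $14,835
LIFO COGS: 384 @ $21 + 380 @ $26 = $17,944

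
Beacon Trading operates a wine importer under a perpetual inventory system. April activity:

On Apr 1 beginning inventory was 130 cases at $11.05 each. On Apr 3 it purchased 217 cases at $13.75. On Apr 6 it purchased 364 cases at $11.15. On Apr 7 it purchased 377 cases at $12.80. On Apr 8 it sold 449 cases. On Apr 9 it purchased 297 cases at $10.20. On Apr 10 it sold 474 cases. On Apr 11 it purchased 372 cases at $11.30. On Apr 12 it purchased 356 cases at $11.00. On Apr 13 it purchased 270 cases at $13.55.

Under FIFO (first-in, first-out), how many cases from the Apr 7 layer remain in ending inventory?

165

Apr 8, 449 sold [FIFO — oldest first]: 130 @ $11.05 + 217 @ $13.75 + 102 @ $11.15 = $5,557.55
Apr 10, 474 sold [FIFO — oldest first]: 262 @ $11.15 + 212 @ $12.80 = $5,634.90
Total COGS = $5,557.55 + $5,634.90 = $11,192.45
Ending inventory: 165 @ $12.80 + 297 @ $10.20 + 372 @ $11.30 + 356 @ $11.00 + 270 @ $13.55 = $16,919.50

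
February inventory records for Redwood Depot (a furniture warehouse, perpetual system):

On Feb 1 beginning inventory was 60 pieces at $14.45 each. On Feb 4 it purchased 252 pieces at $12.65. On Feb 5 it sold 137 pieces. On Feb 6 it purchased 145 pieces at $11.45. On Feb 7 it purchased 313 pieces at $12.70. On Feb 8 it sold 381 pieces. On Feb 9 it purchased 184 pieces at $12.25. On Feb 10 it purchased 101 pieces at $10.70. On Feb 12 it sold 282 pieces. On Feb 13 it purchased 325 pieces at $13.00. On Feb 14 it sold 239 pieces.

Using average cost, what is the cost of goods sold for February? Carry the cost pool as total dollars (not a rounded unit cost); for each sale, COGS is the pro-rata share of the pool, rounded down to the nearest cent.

After Feb 1: 60 on hand, pool $867.00 (≈ $14.4500 each)
After Feb 4: 312 on hand, pool $4,054.80 (≈ $12.9962 each)
Feb 5, sell 137: 137/312 × $4,054.80 → $1,780.47
After Feb 6: 320 on hand, pool $3,934.58 (≈ $12.2956 each)
After Feb 7: 633 on hand, pool $7,909.68 (≈ $12.4955 each)
Feb 8, sell 381: 381/633 × $7,909.68 → $4,760.80
After Feb 9: 436 on hand, pool $5,402.88 (≈ $12.3919 each)
After Feb 10: 537 on hand, pool $6,483.58 (≈ $12.0737 each)
Feb 12, sell 282: 282/537 × $6,483.58 → $3,404.78
After Feb 13: 580 on hand, pool $7,303.80 (≈ $12.5928 each)
Feb 14, sell 239: 239/580 × $7,303.80 → $3,009.66
Total COGS = $1,780.47 + $4,760.80 + $3,404.78 + $3,009.66 = $12,955.71
Ending inventory (cost pool remaining) = $4,294.14

COGS = $12,955.71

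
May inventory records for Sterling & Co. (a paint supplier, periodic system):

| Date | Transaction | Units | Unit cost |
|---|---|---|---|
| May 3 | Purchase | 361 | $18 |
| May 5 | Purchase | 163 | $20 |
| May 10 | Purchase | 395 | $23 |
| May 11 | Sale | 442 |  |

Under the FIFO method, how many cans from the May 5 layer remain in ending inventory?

May 11, 442 sold [FIFO — oldest first]: 361 @ $18 + 81 @ $20 = $8,118
Ending inventory: 82 @ $20 + 395 @ $23 = $10,725

82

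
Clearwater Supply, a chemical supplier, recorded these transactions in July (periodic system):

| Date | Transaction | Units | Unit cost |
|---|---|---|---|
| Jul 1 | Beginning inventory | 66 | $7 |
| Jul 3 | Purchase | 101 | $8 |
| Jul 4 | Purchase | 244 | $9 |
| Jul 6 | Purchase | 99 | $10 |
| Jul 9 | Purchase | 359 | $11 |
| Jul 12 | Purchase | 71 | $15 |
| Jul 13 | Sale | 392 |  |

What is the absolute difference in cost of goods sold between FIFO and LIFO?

$1,301

FIFO COGS: 66 @ $7 + 101 @ $8 + 225 @ $9 = $3,295
LIFO COGS: 71 @ $15 + 321 @ $11 = $4,596
Difference = |$3,295 − $4,596| = $1,301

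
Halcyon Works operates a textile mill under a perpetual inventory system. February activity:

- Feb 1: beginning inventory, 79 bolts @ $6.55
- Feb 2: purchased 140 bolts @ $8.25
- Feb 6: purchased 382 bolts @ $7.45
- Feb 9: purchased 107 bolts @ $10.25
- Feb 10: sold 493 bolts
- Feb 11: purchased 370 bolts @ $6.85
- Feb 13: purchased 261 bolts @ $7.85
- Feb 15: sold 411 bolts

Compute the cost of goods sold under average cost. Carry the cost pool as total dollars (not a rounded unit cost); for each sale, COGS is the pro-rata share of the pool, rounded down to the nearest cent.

After Feb 1: 79 on hand, pool $517.45 (≈ $6.5500 each)
After Feb 2: 219 on hand, pool $1,672.45 (≈ $7.6368 each)
After Feb 6: 601 on hand, pool $4,518.35 (≈ $7.5181 each)
After Feb 9: 708 on hand, pool $5,615.10 (≈ $7.9309 each)
Feb 10, sell 493: 493/708 × $5,615.10 → $3,909.94
After Feb 11: 585 on hand, pool $4,239.66 (≈ $7.2473 each)
After Feb 13: 846 on hand, pool $6,288.51 (≈ $7.4332 each)
Feb 15, sell 411: 411/846 × $6,288.51 → $3,055.05
Total COGS = $3,909.94 + $3,055.05 = $6,964.99
Ending inventory (cost pool remaining) = $3,233.46

COGS = $6,964.99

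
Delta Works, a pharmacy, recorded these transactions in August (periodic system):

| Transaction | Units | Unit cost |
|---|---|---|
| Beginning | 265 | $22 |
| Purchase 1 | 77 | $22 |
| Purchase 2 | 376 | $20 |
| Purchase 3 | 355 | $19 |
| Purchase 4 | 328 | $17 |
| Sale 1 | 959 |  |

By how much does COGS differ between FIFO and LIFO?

$1,782

FIFO COGS: 265 @ $22 + 77 @ $22 + 376 @ $20 + 241 @ $19 = $19,623
LIFO COGS: 328 @ $17 + 355 @ $19 + 276 @ $20 = $17,841
Difference = |$19,623 − $17,841| = $1,782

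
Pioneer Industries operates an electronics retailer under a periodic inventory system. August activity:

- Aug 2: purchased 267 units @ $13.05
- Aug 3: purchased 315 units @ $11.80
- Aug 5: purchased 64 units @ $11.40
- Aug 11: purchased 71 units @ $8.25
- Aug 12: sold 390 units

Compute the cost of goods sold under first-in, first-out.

COGS = $4,935.75

Aug 12, 390 sold [FIFO — oldest first]: 267 @ $13.05 + 123 @ $11.80 = $4,935.75
Ending inventory: 192 @ $11.80 + 64 @ $11.40 + 71 @ $8.25 = $3,580.95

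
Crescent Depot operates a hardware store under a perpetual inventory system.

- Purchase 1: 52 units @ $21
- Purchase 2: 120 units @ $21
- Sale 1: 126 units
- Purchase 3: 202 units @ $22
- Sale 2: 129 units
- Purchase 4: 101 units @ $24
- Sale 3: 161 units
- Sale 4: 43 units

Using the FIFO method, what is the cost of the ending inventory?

Ending inventory = $384

Sale 1 (126) [FIFO — oldest first]: 52 @ $21 + 74 @ $21 = $2,646
Sale 2 (129) [FIFO — oldest first]: 46 @ $21 + 83 @ $22 = $2,792
Sale 3 (161) [FIFO — oldest first]: 119 @ $22 + 42 @ $24 = $3,626
Sale 4 (43) [FIFO — oldest first]: 43 @ $24 = $1,032
Total COGS = $2,646 + $2,792 + $3,626 + $1,032 = $10,096
Ending inventory: 16 @ $24 = $384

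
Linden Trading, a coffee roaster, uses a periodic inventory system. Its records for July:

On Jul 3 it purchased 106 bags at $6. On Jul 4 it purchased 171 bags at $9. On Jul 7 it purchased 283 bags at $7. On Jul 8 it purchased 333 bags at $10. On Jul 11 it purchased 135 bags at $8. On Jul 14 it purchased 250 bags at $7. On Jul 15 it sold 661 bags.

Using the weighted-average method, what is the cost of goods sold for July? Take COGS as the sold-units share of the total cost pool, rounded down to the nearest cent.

Jul 15, sell 661: 661/1278 × $10,316.00 → $5,335.58
Ending inventory (cost pool remaining) = $4,980.42

COGS = $5,335.58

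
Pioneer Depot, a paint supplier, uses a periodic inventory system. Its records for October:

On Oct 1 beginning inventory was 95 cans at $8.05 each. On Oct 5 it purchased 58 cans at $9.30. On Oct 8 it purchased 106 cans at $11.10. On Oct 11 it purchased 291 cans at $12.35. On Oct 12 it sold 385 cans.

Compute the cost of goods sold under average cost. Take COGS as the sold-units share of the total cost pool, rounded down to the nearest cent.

COGS = $4,252.22

Oct 12, sell 385: 385/550 × $6,074.60 → $4,252.22
Ending inventory (cost pool remaining) = $1,822.38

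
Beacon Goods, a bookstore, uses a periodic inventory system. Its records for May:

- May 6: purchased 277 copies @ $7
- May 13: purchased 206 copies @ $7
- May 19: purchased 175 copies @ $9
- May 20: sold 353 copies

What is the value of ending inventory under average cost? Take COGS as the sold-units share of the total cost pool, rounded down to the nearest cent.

May 20, sell 353: 353/658 × $4,956.00 → $2,658.76
Ending inventory (cost pool remaining) = $2,297.24
Check: goods available $4,956.00 = COGS $2,658.76 + ending $2,297.24

Ending inventory = $2,297.24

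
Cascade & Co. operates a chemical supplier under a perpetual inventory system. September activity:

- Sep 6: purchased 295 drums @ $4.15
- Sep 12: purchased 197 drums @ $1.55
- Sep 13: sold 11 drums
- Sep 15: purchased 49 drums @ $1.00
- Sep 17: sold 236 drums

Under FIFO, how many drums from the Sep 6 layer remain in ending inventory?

48

Sep 13, 11 sold [FIFO — oldest first]: 11 @ $4.15 = $45.65
Sep 17, 236 sold [FIFO — oldest first]: 236 @ $4.15 = $979.40
Total COGS = $45.65 + $979.40 = $1,025.05
Ending inventory: 48 @ $4.15 + 197 @ $1.55 + 49 @ $1.00 = $553.55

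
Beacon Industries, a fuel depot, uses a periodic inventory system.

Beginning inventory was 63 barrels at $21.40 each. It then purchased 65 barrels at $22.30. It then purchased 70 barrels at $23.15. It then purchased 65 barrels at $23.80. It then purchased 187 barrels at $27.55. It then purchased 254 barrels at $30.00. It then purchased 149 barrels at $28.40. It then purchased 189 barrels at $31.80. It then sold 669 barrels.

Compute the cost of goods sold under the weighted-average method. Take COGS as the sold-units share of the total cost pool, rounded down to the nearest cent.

Sale 1, sell 669: 669/1042 × $28,978.85 → $18,605.42
Ending inventory (cost pool remaining) = $10,373.43

COGS = $18,605.42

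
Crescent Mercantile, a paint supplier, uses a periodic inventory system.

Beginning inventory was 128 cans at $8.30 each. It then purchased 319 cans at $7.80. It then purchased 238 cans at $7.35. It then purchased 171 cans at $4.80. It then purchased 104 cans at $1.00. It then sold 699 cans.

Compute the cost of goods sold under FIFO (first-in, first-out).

COGS = $5,367.10

Sale 1 (699) [FIFO — oldest first]: 128 @ $8.30 + 319 @ $7.80 + 238 @ $7.35 + 14 @ $4.80 = $5,367.10
Ending inventory: 157 @ $4.80 + 104 @ $1.00 = $857.60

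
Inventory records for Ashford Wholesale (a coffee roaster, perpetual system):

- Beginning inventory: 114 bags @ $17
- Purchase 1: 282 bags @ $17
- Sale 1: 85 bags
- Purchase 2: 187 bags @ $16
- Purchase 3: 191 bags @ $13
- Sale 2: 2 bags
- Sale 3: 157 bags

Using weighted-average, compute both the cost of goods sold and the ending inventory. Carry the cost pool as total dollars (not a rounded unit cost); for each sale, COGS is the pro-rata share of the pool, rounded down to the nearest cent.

COGS = $3,928.53; ending inventory = $8,278.47

After Beginning: 114 on hand, pool $1,938.00 (≈ $17.0000 each)
After Purchase 1: 396 on hand, pool $6,732.00 (≈ $17.0000 each)
Sale 1, sell 85: 85/396 × $6,732.00 → $1,445.00
After Purchase 2: 498 on hand, pool $8,279.00 (≈ $16.6245 each)
After Purchase 3: 689 on hand, pool $10,762.00 (≈ $15.6197 each)
Sale 2, sell 2: 2/689 × $10,762.00 → $31.23
Sale 3, sell 157: 157/687 × $10,730.77 → $2,452.30
Total COGS = $1,445.00 + $31.23 + $2,452.30 = $3,928.53
Ending inventory (cost pool remaining) = $8,278.47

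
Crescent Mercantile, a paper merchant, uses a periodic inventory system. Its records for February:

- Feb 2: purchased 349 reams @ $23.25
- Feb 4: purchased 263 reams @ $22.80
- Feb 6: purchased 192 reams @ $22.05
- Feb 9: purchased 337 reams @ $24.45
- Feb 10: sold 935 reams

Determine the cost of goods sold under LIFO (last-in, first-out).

Feb 10, 935 sold [LIFO — newest first]: 337 @ $24.45 + 192 @ $22.05 + 263 @ $22.80 + 143 @ $23.25 = $21,794.40
Ending inventory: 206 @ $23.25 = $4,789.50

COGS = $21,794.40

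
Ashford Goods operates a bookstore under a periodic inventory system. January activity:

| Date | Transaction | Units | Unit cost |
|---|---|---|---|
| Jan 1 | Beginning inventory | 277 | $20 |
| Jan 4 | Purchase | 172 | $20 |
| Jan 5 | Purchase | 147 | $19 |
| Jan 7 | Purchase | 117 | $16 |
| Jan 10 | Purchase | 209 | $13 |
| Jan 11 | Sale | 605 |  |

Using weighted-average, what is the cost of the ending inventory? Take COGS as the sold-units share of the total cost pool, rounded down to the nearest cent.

Jan 11, sell 605: 605/922 × $16,362.00 → $10,736.45
Ending inventory (cost pool remaining) = $5,625.55
Check: goods available $16,362.00 = COGS $10,736.45 + ending $5,625.55

Ending inventory = $5,625.55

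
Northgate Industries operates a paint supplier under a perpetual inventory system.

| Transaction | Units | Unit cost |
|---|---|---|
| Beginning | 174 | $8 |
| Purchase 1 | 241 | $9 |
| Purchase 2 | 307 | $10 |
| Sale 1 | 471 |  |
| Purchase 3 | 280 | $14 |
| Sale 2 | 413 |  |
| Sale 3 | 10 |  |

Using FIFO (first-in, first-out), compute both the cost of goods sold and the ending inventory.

COGS = $9,039; ending inventory = $1,512

Sale 1 (471) [FIFO — oldest first]: 174 @ $8 + 241 @ $9 + 56 @ $10 = $4,121
Sale 2 (413) [FIFO — oldest first]: 251 @ $10 + 162 @ $14 = $4,778
Sale 3 (10) [FIFO — oldest first]: 10 @ $14 = $140
Total COGS = $4,121 + $4,778 + $140 = $9,039
Ending inventory: 108 @ $14 = $1,512
Check: goods available $10,551 = COGS $9,039 + ending $1,512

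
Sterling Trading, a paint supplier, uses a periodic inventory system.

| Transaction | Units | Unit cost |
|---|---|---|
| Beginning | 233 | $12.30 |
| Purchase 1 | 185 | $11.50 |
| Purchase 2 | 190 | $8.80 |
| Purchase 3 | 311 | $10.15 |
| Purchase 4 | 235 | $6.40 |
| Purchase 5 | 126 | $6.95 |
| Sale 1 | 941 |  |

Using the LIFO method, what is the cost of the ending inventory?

Ending inventory = $4,084.90

Sale 1 (941) [LIFO — newest first]: 126 @ $6.95 + 235 @ $6.40 + 311 @ $10.15 + 190 @ $8.80 + 79 @ $11.50 = $8,116.85
Ending inventory: 233 @ $12.30 + 106 @ $11.50 = $4,084.90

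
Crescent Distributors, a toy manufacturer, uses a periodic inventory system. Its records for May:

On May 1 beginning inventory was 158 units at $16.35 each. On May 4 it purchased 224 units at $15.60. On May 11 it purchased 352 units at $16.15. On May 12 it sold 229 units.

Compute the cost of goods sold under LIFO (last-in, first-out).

May 12, 229 sold [LIFO — newest first]: 229 @ $16.15 = $3,698.35
Ending inventory: 158 @ $16.35 + 224 @ $15.60 + 123 @ $16.15 = $8,064.15
Check: goods available $11,762.50 = COGS $3,698.35 + ending $8,064.15

COGS = $3,698.35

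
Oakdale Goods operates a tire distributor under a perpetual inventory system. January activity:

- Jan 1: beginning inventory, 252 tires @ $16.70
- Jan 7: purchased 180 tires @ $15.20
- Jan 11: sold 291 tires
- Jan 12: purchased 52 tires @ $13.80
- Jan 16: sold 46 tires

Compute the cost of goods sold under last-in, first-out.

Jan 11, 291 sold [LIFO — newest first]: 180 @ $15.20 + 111 @ $16.70 = $4,589.70
Jan 16, 46 sold [LIFO — newest first]: 46 @ $13.80 = $634.80
Total COGS = $4,589.70 + $634.80 = $5,224.50
Ending inventory: 141 @ $16.70 + 6 @ $13.80 = $2,437.50

COGS = $5,224.50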